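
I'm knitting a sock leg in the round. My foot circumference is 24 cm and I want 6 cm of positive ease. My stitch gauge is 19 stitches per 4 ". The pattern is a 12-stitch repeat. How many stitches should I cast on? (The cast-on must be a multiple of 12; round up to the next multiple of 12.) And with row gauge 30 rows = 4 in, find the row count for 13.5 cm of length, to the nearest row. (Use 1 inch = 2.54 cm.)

Cast on 60 stitches; work 40 rows.

Finished = 24 + 6 = 30 cm.
30 cm × 1/2.54 = 11.81 inches.
19/4 = 4.75 sts per in; 11.81 × 4.75 = 56.10 sts.
Next multiple of 12 → 60.
13.5 cm = 5.31 inches; × 7.5 = 39.86 → 40 rows.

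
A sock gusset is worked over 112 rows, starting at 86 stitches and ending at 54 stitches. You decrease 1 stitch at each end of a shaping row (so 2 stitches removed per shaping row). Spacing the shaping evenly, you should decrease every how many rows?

Stitches to remove: |54 − 86| = 32.
Shaping rows needed: 32 / 2 = 16.
112 rows / 16 = every 7 rows.

Decrease every 7th row.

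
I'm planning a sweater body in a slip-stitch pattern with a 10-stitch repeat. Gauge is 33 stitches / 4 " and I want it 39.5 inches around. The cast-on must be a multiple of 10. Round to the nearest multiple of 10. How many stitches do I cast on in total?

Cast on 330 stitches.

33 / 4 = 8.25 sts per inch.
39.5 × 8.25 = 325.88 sts.
Nearest multiple of 10: 330.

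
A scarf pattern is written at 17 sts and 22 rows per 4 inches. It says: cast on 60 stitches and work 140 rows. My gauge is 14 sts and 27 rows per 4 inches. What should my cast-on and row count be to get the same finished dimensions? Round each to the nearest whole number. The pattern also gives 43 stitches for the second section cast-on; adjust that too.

Stitches: 60 × 14/17 = 49.41 → 49.
Rows: 140 × 27/22 = 171.82 → 172.
second section cast-on: 43 × 14/17 = 35.41 → 35.

Cast on 49 stitches; work 172 rows; second section cast-on 35 stitches.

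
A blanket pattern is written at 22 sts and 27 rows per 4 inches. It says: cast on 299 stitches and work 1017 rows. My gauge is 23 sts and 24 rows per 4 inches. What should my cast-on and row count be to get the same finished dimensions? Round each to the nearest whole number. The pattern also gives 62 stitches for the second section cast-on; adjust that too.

Cast on 313 stitches; work 904 rows; second section cast-on 65 stitches.

Stitches: 299 × 23/22 = 312.59 → 313.
Rows: 1017 × 24/27 = 904.00 → 904.
second section cast-on: 62 × 23/22 = 64.82 → 65.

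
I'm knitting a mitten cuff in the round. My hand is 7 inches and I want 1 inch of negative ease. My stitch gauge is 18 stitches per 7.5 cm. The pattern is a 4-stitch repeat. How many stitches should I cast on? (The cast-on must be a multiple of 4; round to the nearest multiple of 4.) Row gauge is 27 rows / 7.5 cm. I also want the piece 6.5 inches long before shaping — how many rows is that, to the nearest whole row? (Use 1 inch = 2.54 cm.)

Finished = 7 − 1 = 6 inches.
6 inches × 2.54 = 15.24 cm.
18/7.5 = 2.4 sts per cm; 15.24 × 2.4 = 36.58 sts.
Nearest multiple of 4 → 36.
6.5 inches = 16.51 cm; × 3.6 = 59.44 → 59 rows.

Cast on 36 stitches; work 59 rows.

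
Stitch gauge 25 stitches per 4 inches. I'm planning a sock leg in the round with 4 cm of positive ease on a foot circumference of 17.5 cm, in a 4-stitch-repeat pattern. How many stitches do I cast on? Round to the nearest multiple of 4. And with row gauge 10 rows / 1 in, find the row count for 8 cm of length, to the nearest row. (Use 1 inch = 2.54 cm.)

Finished = 17.5 + 4 = 21.5 cm.
21.5 cm × 1/2.54 = 8.46 inches.
25/4 = 6.25 sts per in; 8.46 × 6.25 = 52.90 sts.
Nearest multiple of 4 → 52.
8 cm = 3.15 inches; × 10 = 31.50 → 31 rows.

Cast on 52 stitches; work 31 rows.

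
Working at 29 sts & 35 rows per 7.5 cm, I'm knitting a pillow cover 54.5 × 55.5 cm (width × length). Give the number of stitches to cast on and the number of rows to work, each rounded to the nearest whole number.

Cast on 211 stitches and work 259 rows.

Stitch gauge = 29/7.5 = 3.867 sts/cm; 54.5 × 3.867 = 210.73 → 211 sts.
Row gauge = 35/7.5 = 4.667 rows/cm; 55.5 × 4.667 = 259.00 → 259 rows.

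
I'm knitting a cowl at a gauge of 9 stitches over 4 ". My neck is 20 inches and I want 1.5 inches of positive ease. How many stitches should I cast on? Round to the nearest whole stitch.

48 stitches.

Finished = 20 + 1.5 = 21.5 in.
9 / 4 = 2.25 sts per inch.
21.50 × 2.25 = 48.38 sts.
→ 48 sts.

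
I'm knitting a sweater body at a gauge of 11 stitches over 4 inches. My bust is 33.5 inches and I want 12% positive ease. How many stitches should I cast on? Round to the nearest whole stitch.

Finished = 33.5 × 1.12 = 37.52 in.
11 / 4 = 2.75 sts per inch.
37.52 × 2.75 = 103.18 sts.
→ 103 sts.

Cast on 103 stitches.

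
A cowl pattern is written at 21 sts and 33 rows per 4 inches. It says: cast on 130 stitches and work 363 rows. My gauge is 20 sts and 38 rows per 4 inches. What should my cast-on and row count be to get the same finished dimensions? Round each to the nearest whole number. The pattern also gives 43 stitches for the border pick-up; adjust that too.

Stitches: 130 × 20/21 = 123.81 → 124.
Rows: 363 × 38/33 = 418.00 → 418.
border pick-up: 43 × 20/21 = 40.95 → 41.

Cast on 124 stitches; work 418 rows; border pick-up 41 stitches.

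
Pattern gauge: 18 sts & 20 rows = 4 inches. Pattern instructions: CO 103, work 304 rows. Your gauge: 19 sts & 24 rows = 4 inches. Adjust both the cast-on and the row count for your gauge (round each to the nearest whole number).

Cast on 109 stitches; work 365 rows.

Stitches: 103 × 19/18 = 108.72 → 109.
Rows: 304 × 24/20 = 364.80 → 365.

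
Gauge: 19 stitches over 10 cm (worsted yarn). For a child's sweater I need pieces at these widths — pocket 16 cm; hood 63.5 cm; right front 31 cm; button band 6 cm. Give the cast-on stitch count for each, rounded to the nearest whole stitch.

pocket 30; hood 121; right front 59; button band 11.

Rate = 19/10 = 1.9 sts per cm.
pocket: 16 × 1.9 = 30.40 → 30.
hood: 63.5 × 1.9 = 120.65 → 121.
right front: 31 × 1.9 = 58.90 → 59.
button band: 6 × 1.9 = 11.40 → 11.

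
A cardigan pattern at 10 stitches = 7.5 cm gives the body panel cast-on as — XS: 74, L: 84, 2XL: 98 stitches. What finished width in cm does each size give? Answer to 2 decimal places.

10/7.5 = 1.333 sts per cm.
XS: 74 / 1.333 = 55.500 → 55.50 cm.
L: 84 / 1.333 = 63.000 → 63.00 cm.
2XL: 98 / 1.333 = 73.500 → 73.50 cm.

XS 55.50 cm; L 63.00 cm; 2XL 73.50 cm.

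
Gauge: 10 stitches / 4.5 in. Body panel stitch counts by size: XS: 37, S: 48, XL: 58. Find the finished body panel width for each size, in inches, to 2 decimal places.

10/4.5 = 2.222 sts per in.
XS: 37 / 2.222 = 16.650 → 16.65 in.
S: 48 / 2.222 = 21.600 → 21.60 in.
XL: 58 / 2.222 = 26.100 → 26.10 in.

XS 16.65 inches; S 21.60 inches; XL 26.10 inches.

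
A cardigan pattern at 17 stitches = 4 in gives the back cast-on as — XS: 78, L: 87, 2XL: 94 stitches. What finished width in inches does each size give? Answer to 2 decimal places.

17/4 = 4.25 sts per in.
XS: 78 / 4.25 = 18.353 → 18.35 in.
L: 87 / 4.25 = 20.471 → 20.47 in.
2XL: 94 / 4.25 = 22.118 → 22.12 in.

XS 18.35 inches; L 20.47 inches; 2XL 22.12 inches.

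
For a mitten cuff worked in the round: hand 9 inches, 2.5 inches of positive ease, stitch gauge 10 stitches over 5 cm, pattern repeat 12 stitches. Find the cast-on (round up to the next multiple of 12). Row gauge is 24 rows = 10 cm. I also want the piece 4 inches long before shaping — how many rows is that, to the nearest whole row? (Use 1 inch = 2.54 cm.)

Finished = 9 + 2.5 = 11.5 inches.
11.5 inches × 2.54 = 29.21 cm.
10/5 = 2 sts per cm; 29.21 × 2 = 58.42 sts.
Next multiple of 12 → 60.
4 inches = 10.16 cm; × 2.4 = 24.38 → 24 rows.

Cast on 60 stitches; work 24 rows.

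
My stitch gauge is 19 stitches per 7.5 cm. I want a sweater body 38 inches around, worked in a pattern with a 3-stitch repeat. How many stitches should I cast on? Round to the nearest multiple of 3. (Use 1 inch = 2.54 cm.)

38 in = 38 × 2.54 = 96.52 cm.
19 / 7.5 = 2.533 sts/cm.
96.52 × 2.533 = 244.52 sts.
→ 246.

CO 246 sts.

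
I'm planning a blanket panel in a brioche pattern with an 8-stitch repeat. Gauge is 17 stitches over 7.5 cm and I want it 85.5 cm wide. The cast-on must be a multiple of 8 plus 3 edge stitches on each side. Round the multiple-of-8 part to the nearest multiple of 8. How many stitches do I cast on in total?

17 / 7.5 = 2.267 sts per cm.
85.5 × 2.267 = 193.80 sts.
Less 6 edge sts → 187.80 for the repeat.
Nearest multiple of 8: 184.
Add back 6 edge sts → 190.

Cast on 190 stitches.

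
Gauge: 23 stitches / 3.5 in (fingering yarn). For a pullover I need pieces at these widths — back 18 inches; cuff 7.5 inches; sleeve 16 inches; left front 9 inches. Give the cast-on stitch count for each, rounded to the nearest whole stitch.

back 118; cuff 49; sleeve 105; left front 59.

Rate = 23/3.5 = 6.571 sts per in.
back: 18 × 6.571 = 118.29 → 118.
cuff: 7.5 × 6.571 = 49.29 → 49.
sleeve: 16 × 6.571 = 105.14 → 105.
left front: 9 × 6.571 = 59.14 → 59.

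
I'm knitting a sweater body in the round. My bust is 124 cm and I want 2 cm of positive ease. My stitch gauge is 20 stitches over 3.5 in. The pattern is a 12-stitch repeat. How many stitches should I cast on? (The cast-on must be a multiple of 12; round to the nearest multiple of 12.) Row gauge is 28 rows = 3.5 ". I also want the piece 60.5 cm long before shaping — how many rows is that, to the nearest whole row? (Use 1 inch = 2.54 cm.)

Cast on 288 stitches; work 191 rows.

Finished = 124 + 2 = 126 cm.
126 cm × 1/2.54 = 49.61 inches.
20/3.5 = 5.714 sts per in; 49.61 × 5.714 = 283.46 sts.
Nearest multiple of 12 → 288.
60.5 cm = 23.82 inches; × 8 = 190.55 → 191 rows.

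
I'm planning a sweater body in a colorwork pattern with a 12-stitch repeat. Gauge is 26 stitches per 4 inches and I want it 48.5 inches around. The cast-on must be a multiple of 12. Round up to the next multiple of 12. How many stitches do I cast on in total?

26 / 4 = 6.5 sts per inch.
48.5 × 6.5 = 315.25 sts.
Next multiple of 12: 324.

324 stitches.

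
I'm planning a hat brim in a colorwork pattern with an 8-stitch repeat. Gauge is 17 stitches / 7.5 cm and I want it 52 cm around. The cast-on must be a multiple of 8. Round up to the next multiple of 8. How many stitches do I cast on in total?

Cast on 120 stitches.

17 / 7.5 = 2.267 sts per cm.
52 × 2.267 = 117.87 sts.
Next multiple of 8: 120.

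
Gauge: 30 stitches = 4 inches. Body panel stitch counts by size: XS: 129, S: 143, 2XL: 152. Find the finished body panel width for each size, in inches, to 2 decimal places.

30/4 = 7.5 sts per in.
XS: 129 / 7.5 = 17.200 → 17.20 in.
S: 143 / 7.5 = 19.067 → 19.07 in.
2XL: 152 / 7.5 = 20.267 → 20.27 in.

XS 17.20 inches; S 19.07 inches; 2XL 20.27 inches.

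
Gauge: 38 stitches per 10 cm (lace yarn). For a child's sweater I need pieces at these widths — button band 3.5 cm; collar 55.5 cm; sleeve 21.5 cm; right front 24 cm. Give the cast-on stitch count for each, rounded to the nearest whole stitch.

Rate = 38/10 = 3.8 sts per cm.
button band: 3.5 × 3.8 = 13.30 → 13.
collar: 55.5 × 3.8 = 210.90 → 211.
sleeve: 21.5 × 3.8 = 81.70 → 82.
right front: 24 × 3.8 = 91.20 → 91.

button band 13; collar 211; sleeve 82; right front 91.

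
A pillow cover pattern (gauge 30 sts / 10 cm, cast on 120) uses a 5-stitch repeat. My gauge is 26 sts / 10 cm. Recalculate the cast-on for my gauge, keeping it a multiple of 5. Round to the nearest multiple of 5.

120 × 26 / 30 = 104.00.
Nearest multiple of 5: 105.

105 stitches.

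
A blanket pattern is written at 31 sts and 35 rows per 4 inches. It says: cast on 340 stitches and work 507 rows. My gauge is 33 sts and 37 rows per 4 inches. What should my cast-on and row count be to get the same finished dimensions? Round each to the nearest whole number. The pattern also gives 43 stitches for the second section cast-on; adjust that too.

Stitches: 340 × 33/31 = 361.94 → 362.
Rows: 507 × 37/35 = 535.97 → 536.
second section cast-on: 43 × 33/31 = 45.77 → 46.

Cast on 362 stitches; work 536 rows; second section cast-on 46 stitches.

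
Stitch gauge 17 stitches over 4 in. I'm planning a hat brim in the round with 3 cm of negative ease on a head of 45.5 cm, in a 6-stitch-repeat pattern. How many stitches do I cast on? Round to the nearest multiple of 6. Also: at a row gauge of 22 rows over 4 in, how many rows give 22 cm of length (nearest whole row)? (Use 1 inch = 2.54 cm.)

Cast on 72 stitches; work 48 rows.

Finished = 45.5 − 3 = 42.5 cm.
42.5 cm × 1/2.54 = 16.73 inches.
17/4 = 4.25 sts per in; 16.73 × 4.25 = 71.11 sts.
Nearest multiple of 6 → 72.
22 cm = 8.66 inches; × 5.5 = 47.64 → 48 rows.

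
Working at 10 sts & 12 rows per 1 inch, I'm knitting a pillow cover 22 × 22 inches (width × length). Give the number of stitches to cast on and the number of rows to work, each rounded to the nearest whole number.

Stitch gauge = 10/1 = 10 sts/in; 22 × 10 = 220.00 → 220 sts.
Row gauge = 12/1 = 12 rows/in; 22 × 12 = 264.00 → 264 rows.

Cast on 220 stitches and work 264 rows.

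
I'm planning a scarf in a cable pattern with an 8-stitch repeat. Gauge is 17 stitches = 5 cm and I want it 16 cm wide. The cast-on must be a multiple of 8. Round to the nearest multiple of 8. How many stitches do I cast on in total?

17 / 5 = 3.4 sts per cm.
16 × 3.4 = 54.40 sts.
Nearest multiple of 8: 56.

Cast on 56 stitches.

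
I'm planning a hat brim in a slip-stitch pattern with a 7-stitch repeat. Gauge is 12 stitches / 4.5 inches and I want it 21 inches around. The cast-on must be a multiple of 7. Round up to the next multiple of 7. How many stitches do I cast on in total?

12 / 4.5 = 2.667 sts per inch.
21 × 2.667 = 56.00 sts.
Next multiple of 7: 56.

Cast on 56 stitches.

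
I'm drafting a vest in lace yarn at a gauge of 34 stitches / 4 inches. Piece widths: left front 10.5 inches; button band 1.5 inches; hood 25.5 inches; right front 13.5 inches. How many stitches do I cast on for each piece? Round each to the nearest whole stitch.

Rate = 34/4 = 8.5 sts per in.
left front: 10.5 × 8.5 = 89.25 → 89.
button band: 1.5 × 8.5 = 12.75 → 13.
hood: 25.5 × 8.5 = 216.75 → 217.
right front: 13.5 × 8.5 = 114.75 → 115.

left front 89; button band 13; hood 217; right front 115.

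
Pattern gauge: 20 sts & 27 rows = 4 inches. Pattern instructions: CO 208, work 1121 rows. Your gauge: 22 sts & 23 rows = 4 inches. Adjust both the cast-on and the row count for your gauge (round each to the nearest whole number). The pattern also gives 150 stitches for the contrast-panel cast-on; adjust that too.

Cast on 229 stitches; work 955 rows; contrast-panel cast-on 165 stitches.

Stitches: 208 × 22/20 = 228.80 → 229.
Rows: 1121 × 23/27 = 954.93 → 955.
contrast-panel cast-on: 150 × 22/20 = 165.00 → 165.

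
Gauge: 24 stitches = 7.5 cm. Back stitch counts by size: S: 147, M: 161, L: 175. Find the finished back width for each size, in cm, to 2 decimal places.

24/7.5 = 3.2 sts per cm.
S: 147 / 3.2 = 45.938 → 45.94 cm.
M: 161 / 3.2 = 50.312 → 50.31 cm.
L: 175 / 3.2 = 54.688 → 54.69 cm.

S 45.94 cm; M 50.31 cm; L 54.69 cm.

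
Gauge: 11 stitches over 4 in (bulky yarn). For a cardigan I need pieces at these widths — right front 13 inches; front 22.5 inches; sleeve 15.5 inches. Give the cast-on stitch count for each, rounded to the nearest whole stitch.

right front 36; front 62; sleeve 43.

Rate = 11/4 = 2.75 sts per in.
right front: 13 × 2.75 = 35.75 → 36.
front: 22.5 × 2.75 = 61.88 → 62.
sleeve: 15.5 × 2.75 = 42.62 → 43.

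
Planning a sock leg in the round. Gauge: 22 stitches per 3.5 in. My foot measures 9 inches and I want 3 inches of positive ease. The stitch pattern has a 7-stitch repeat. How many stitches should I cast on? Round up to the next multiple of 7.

77 stitches.

Finished = 9 + 3 = 12 inches.
22 / 3.5 = 6.286 sts/in.
12 × 6.286 = 75.43 sts.
Next multiple of 7: 77.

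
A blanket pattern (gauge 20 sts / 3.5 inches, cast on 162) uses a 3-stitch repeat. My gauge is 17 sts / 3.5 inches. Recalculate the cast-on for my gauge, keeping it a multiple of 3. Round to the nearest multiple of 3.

162 × 17 / 20 = 137.70.
Nearest multiple of 3: 138.

CO 138 sts.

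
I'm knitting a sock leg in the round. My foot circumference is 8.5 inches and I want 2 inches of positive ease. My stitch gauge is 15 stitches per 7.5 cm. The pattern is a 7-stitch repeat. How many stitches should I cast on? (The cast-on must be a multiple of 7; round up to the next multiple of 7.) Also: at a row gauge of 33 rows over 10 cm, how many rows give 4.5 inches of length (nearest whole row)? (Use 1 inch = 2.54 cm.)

Cast on 56 stitches; work 38 rows.

Finished = 8.5 + 2 = 10.5 inches.
10.5 inches × 2.54 = 26.67 cm.
15/7.5 = 2 sts per cm; 26.67 × 2 = 53.34 sts.
Next multiple of 7 → 56.
4.5 inches = 11.43 cm; × 3.3 = 37.72 → 38 rows.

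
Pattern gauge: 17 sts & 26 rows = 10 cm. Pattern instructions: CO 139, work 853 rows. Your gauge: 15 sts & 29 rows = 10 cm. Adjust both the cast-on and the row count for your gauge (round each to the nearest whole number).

Stitches: 139 × 15/17 = 122.65 → 123.
Rows: 853 × 29/26 = 951.42 → 951.

Cast on 123 stitches; work 951 rows.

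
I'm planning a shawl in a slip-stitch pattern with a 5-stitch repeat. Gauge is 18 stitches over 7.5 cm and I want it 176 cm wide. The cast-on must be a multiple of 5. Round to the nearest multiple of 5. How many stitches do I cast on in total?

18 / 7.5 = 2.4 sts per cm.
176 × 2.4 = 422.40 sts.
Nearest multiple of 5: 420.

420 stitches.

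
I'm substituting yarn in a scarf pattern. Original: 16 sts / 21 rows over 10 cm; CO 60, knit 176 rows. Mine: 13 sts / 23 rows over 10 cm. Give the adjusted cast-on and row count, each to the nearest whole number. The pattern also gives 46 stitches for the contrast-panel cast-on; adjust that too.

Stitches: 60 × 13/16 = 48.75 → 49.
Rows: 176 × 23/21 = 192.76 → 193.
contrast-panel cast-on: 46 × 13/16 = 37.38 → 37.

Cast on 49 stitches; work 193 rows; contrast-panel cast-on 37 stitches.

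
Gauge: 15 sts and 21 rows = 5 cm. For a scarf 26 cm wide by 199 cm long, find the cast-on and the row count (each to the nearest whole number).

Stitch gauge = 15/5 = 3 sts/cm; 26 × 3 = 78.00 → 78 sts.
Row gauge = 21/5 = 4.2 rows/cm; 199 × 4.2 = 835.80 → 836 rows.

Cast on 78 stitches and work 836 rows.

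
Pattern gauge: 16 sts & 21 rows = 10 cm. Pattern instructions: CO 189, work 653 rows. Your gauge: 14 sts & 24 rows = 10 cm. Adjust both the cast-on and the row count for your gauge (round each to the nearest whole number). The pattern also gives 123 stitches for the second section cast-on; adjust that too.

Cast on 165 stitches; work 746 rows; second section cast-on 108 stitches.

Stitches: 189 × 14/16 = 165.38 → 165.
Rows: 653 × 24/21 = 746.29 → 746.
second section cast-on: 123 × 14/16 = 107.62 → 108.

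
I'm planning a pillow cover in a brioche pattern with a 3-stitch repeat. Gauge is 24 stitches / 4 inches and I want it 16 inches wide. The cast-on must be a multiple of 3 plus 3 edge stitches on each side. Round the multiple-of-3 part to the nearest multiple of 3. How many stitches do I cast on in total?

96 stitches.

24 / 4 = 6 sts per inch.
16 × 6 = 96.00 sts.
Less 6 edge sts → 90.00 for the repeat.
Nearest multiple of 3: 90.
Add back 6 edge sts → 96.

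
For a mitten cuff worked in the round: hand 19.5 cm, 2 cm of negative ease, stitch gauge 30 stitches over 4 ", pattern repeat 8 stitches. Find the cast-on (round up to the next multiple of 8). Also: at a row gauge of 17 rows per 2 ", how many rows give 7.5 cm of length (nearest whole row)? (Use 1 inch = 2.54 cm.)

Cast on 56 stitches; work 25 rows.

Finished = 19.5 − 2 = 17.5 cm.
17.5 cm × 1/2.54 = 6.89 inches.
30/4 = 7.5 sts per in; 6.89 × 7.5 = 51.67 sts.
Next multiple of 8 → 56.
7.5 cm = 2.95 inches; × 8.5 = 25.10 → 25 rows.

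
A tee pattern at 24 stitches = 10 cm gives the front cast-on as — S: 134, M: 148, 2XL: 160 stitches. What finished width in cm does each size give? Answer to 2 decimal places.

S 55.83 cm; M 61.67 cm; 2XL 66.67 cm.

24/10 = 2.4 sts per cm.
S: 134 / 2.4 = 55.833 → 55.83 cm.
M: 148 / 2.4 = 61.667 → 61.67 cm.
2XL: 160 / 2.4 = 66.667 → 66.67 cm.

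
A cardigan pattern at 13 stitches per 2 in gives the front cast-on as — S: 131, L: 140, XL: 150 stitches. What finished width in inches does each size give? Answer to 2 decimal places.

13/2 = 6.5 sts per in.
S: 131 / 6.5 = 20.154 → 20.15 in.
L: 140 / 6.5 = 21.538 → 21.54 in.
XL: 150 / 6.5 = 23.077 → 23.08 in.

S 20.15 inches; L 21.54 inches; XL 23.08 inches.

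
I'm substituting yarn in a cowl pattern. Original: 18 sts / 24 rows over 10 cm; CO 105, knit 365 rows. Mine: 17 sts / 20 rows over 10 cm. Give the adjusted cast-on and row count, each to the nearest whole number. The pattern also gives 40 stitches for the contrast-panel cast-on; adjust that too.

Stitches: 105 × 17/18 = 99.17 → 99.
Rows: 365 × 20/24 = 304.17 → 304.
contrast-panel cast-on: 40 × 17/18 = 37.78 → 38.

Cast on 99 stitches; work 304 rows; contrast-panel cast-on 38 stitches.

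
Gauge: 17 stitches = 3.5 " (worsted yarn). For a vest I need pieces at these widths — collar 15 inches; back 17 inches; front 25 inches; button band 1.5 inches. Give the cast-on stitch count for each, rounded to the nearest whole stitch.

collar 73; back 83; front 121; button band 7.

Rate = 17/3.5 = 4.857 sts per in.
collar: 15 × 4.857 = 72.86 → 73.
back: 17 × 4.857 = 82.57 → 83.
front: 25 × 4.857 = 121.43 → 121.
button band: 1.5 × 4.857 = 7.29 → 7.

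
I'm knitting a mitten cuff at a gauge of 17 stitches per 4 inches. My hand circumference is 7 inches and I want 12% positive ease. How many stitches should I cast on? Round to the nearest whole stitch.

CO 33 sts.

Finished = 7 × 1.12 = 7.84 in.
17 / 4 = 4.25 sts per inch.
7.84 × 4.25 = 33.32 sts.
→ 33 sts.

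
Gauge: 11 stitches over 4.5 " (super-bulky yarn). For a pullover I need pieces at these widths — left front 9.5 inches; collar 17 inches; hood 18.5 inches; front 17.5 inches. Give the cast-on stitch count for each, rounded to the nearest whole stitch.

left front 23; collar 42; hood 45; front 43.

Rate = 11/4.5 = 2.444 sts per in.
left front: 9.5 × 2.444 = 23.22 → 23.
collar: 17 × 2.444 = 41.56 → 42.
hood: 18.5 × 2.444 = 45.22 → 45.
front: 17.5 × 2.444 = 42.78 → 43.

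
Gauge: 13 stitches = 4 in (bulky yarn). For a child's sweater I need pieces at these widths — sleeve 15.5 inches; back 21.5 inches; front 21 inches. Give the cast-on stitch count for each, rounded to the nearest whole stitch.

sleeve 50; back 70; front 68.

Rate = 13/4 = 3.25 sts per in.
sleeve: 15.5 × 3.25 = 50.38 → 50.
back: 21.5 × 3.25 = 69.88 → 70.
front: 21 × 3.25 = 68.25 → 68.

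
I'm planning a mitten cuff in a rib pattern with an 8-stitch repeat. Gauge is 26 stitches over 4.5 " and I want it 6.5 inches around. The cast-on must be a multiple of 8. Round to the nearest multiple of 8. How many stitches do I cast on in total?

26 / 4.5 = 5.778 sts per inch.
6.5 × 5.778 = 37.56 sts.
Nearest multiple of 8: 40.

CO 40 sts.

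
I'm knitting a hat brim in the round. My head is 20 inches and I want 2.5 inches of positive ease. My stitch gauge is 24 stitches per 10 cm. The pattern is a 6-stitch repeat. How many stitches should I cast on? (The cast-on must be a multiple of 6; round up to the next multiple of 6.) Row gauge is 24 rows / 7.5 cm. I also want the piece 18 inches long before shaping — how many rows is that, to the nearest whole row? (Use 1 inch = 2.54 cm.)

Finished = 20 + 2.5 = 22.5 inches.
22.5 inches × 2.54 = 57.15 cm.
24/10 = 2.4 sts per cm; 57.15 × 2.4 = 137.16 sts.
Next multiple of 6 → 138.
18 inches = 45.72 cm; × 3.2 = 146.30 → 146 rows.

Cast on 138 stitches; work 146 rows.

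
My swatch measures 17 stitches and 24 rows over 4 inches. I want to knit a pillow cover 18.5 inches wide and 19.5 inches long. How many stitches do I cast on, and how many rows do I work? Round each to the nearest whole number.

Cast on 79 stitches and work 117 rows.

Stitch gauge = 17/4 = 4.25 sts/in; 18.5 × 4.25 = 78.62 → 79 sts.
Row gauge = 24/4 = 6 rows/in; 19.5 × 6 = 117.00 → 117 rows.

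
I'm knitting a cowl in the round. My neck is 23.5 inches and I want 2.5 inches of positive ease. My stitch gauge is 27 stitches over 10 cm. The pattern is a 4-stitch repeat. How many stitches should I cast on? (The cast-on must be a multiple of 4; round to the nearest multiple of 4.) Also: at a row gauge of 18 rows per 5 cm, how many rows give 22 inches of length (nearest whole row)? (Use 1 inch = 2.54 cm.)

Cast on 180 stitches; work 201 rows.

Finished = 23.5 + 2.5 = 26 inches.
26 inches × 2.54 = 66.04 cm.
27/10 = 2.7 sts per cm; 66.04 × 2.7 = 178.31 sts.
Nearest multiple of 4 → 180.
22 inches = 55.88 cm; × 3.6 = 201.17 → 201 rows.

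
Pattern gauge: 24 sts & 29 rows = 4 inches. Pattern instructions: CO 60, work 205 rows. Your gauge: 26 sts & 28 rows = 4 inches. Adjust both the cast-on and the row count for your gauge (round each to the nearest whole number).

Stitches: 60 × 26/24 = 65.00 → 65.
Rows: 205 × 28/29 = 197.93 → 198.

Cast on 65 stitches; work 198 rows.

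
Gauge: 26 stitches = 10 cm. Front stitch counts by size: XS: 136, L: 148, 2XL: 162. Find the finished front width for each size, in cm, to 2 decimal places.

26/10 = 2.6 sts per cm.
XS: 136 / 2.6 = 52.308 → 52.31 cm.
L: 148 / 2.6 = 56.923 → 56.92 cm.
2XL: 162 / 2.6 = 62.308 → 62.31 cm.

XS 52.31 cm; L 56.92 cm; 2XL 62.31 cm.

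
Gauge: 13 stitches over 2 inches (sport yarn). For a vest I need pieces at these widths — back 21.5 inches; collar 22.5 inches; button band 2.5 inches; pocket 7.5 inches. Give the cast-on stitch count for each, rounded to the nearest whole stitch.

back 140; collar 146; button band 16; pocket 49.

Rate = 13/2 = 6.5 sts per in.
back: 21.5 × 6.5 = 139.75 → 140.
collar: 22.5 × 6.5 = 146.25 → 146.
button band: 2.5 × 6.5 = 16.25 → 16.
pocket: 7.5 × 6.5 = 48.75 → 49.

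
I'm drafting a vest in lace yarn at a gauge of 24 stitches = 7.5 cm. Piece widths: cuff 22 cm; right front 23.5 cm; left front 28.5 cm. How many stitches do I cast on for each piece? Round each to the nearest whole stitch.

cuff 70; right front 75; left front 91.

Rate = 24/7.5 = 3.2 sts per cm.
cuff: 22 × 3.2 = 70.40 → 70.
right front: 23.5 × 3.2 = 75.20 → 75.
left front: 28.5 × 3.2 = 91.20 → 91.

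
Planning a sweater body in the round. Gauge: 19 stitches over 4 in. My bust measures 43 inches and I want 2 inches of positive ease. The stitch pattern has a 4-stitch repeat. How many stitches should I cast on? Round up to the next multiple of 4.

Finished = 43 + 2 = 45 inches.
19 / 4 = 4.75 sts/in.
45 × 4.75 = 213.75 sts.
Next multiple of 4: 216.

216 stitches.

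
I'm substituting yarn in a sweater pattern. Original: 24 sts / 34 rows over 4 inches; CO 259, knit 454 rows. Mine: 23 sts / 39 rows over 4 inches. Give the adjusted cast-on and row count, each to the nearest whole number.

Stitches: 259 × 23/24 = 248.21 → 248.
Rows: 454 × 39/34 = 520.76 → 521.

Cast on 248 stitches; work 521 rows.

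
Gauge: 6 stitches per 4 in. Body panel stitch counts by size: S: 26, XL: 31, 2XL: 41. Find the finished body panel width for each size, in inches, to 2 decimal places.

S 17.33 inches; XL 20.67 inches; 2XL 27.33 inches.

6/4 = 1.5 sts per in.
S: 26 / 1.5 = 17.333 → 17.33 in.
XL: 31 / 1.5 = 20.667 → 20.67 in.
2XL: 41 / 1.5 = 27.333 → 27.33 in.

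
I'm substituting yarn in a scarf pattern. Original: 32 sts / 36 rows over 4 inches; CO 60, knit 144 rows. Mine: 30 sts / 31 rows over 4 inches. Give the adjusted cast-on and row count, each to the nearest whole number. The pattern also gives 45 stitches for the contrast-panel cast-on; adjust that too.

Stitches: 60 × 30/32 = 56.25 → 56.
Rows: 144 × 31/36 = 124.00 → 124.
contrast-panel cast-on: 45 × 30/32 = 42.19 → 42.

Cast on 56 stitches; work 124 rows; contrast-panel cast-on 42 stitches.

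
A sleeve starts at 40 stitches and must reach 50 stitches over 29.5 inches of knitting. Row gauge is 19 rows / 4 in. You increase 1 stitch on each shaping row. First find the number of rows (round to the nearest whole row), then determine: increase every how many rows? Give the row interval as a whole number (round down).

Increase every 14th row.

Rows = 29.5 × 4.75 = 140.1 → 140 rows.
Stitches to add: 10 → 10 shaping rows (at 1 st each).
140 / 10 = 14.00 → every 14 rows.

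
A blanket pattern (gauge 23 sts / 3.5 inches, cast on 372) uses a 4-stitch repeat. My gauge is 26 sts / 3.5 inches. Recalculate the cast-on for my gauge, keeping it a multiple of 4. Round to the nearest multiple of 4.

420 stitches.

372 × 26 / 23 = 420.52.
Nearest multiple of 4: 420.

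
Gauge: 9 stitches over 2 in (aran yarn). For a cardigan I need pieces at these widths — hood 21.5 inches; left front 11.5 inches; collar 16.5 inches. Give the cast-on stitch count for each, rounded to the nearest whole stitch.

Rate = 9/2 = 4.5 sts per in.
hood: 21.5 × 4.5 = 96.75 → 97.
left front: 11.5 × 4.5 = 51.75 → 52.
collar: 16.5 × 4.5 = 74.25 → 74.

hood 97; left front 52; collar 74.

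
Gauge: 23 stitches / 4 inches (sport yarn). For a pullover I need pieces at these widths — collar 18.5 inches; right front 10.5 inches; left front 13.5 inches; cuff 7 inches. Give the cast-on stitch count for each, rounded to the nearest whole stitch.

Rate = 23/4 = 5.75 sts per in.
collar: 18.5 × 5.75 = 106.38 → 106.
right front: 10.5 × 5.75 = 60.38 → 60.
left front: 13.5 × 5.75 = 77.62 → 78.
cuff: 7 × 5.75 = 40.25 → 40.

collar 106; right front 60; left front 78; cuff 40.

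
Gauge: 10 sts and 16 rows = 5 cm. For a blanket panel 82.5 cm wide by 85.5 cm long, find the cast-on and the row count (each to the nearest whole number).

Stitch gauge = 10/5 = 2 sts/cm; 82.5 × 2 = 165.00 → 165 sts.
Row gauge = 16/5 = 3.2 rows/cm; 85.5 × 3.2 = 273.60 → 274 rows.

Cast on 165 stitches and work 274 rows.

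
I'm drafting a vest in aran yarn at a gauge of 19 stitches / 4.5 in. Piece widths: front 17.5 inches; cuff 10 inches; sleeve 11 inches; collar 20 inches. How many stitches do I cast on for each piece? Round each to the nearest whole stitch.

front 74; cuff 42; sleeve 46; collar 84.

Rate = 19/4.5 = 4.222 sts per in.
front: 17.5 × 4.222 = 73.89 → 74.
cuff: 10 × 4.222 = 42.22 → 42.
sleeve: 11 × 4.222 = 46.44 → 46.
collar: 20 × 4.222 = 84.44 → 84.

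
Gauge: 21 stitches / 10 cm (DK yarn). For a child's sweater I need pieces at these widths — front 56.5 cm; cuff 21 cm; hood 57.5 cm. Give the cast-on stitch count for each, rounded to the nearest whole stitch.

front 119; cuff 44; hood 121.

Rate = 21/10 = 2.1 sts per cm.
front: 56.5 × 2.1 = 118.65 → 119.
cuff: 21 × 2.1 = 44.10 → 44.
hood: 57.5 × 2.1 = 120.75 → 121.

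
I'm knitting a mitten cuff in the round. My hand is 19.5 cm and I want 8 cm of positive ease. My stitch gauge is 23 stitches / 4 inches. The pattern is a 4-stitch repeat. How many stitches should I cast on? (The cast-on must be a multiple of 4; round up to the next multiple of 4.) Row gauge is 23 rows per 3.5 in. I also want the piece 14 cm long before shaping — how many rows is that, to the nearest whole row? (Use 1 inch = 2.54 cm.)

Cast on 64 stitches; work 36 rows.

Finished = 19.5 + 8 = 27.5 cm.
27.5 cm × 1/2.54 = 10.83 inches.
23/4 = 5.75 sts per in; 10.83 × 5.75 = 62.25 sts.
Next multiple of 4 → 64.
14 cm = 5.51 inches; × 6.571 = 36.22 → 36 rows.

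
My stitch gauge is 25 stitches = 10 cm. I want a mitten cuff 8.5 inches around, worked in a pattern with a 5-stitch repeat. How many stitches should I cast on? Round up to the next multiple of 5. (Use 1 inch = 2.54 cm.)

55 stitches.

8.5 in = 8.5 × 2.54 = 21.59 cm.
25 / 10 = 2.5 sts/cm.
21.59 × 2.5 = 53.98 sts.
→ 55.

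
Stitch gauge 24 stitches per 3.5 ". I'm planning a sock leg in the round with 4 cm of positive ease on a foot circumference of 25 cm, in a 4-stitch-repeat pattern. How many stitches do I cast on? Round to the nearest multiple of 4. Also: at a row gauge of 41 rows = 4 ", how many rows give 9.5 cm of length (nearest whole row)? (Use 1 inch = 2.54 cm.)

Finished = 25 + 4 = 29 cm.
29 cm × 1/2.54 = 11.42 inches.
24/3.5 = 6.857 sts per in; 11.42 × 6.857 = 78.29 sts.
Nearest multiple of 4 → 80.
9.5 cm = 3.74 inches; × 10.25 = 38.34 → 38 rows.

Cast on 80 stitches; work 38 rows.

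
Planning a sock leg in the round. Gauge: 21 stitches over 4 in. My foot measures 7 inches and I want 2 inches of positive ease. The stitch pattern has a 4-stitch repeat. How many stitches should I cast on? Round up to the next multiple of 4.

Cast on 48 stitches.

Finished = 7 + 2 = 9 inches.
21 / 4 = 5.25 sts/in.
9 × 5.25 = 47.25 sts.
Next multiple of 4: 48.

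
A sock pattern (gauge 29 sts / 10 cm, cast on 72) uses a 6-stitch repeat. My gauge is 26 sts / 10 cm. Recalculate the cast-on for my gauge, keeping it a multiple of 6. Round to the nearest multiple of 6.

Cast on 66 stitches.

72 × 26 / 29 = 64.55.
Nearest multiple of 6: 66.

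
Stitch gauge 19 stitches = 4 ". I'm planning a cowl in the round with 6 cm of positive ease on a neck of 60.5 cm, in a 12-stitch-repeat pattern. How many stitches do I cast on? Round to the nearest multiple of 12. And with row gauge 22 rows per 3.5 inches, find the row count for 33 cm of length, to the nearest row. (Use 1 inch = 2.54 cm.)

Finished = 60.5 + 6 = 66.5 cm.
66.5 cm × 1/2.54 = 26.18 inches.
19/4 = 4.75 sts per in; 26.18 × 4.75 = 124.36 sts.
Nearest multiple of 12 → 120.
33 cm = 12.99 inches; × 6.286 = 81.66 → 82 rows.

Cast on 120 stitches; work 82 rows.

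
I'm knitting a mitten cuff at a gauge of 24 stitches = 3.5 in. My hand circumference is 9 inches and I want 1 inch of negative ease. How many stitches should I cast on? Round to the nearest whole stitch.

CO 55 sts.

Finished = 9 − 1 = 8 in.
24 / 3.5 = 6.857 sts per inch.
8.00 × 6.857 = 54.86 sts.
→ 55 sts.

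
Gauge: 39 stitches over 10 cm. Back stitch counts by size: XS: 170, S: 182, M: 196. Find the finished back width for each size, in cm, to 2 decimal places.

39/10 = 3.9 sts per cm.
XS: 170 / 3.9 = 43.590 → 43.59 cm.
S: 182 / 3.9 = 46.667 → 46.67 cm.
M: 196 / 3.9 = 50.256 → 50.26 cm.

XS 43.59 cm; S 46.67 cm; M 50.26 cm.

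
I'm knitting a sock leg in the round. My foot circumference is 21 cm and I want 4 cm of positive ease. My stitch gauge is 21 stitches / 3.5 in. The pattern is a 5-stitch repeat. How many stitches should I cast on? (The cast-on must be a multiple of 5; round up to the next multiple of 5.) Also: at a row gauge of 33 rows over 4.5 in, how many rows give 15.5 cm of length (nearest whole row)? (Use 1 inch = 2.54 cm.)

Cast on 60 stitches; work 45 rows.

Finished = 21 + 4 = 25 cm.
25 cm × 1/2.54 = 9.84 inches.
21/3.5 = 6 sts per in; 9.84 × 6 = 59.06 sts.
Next multiple of 5 → 60.
15.5 cm = 6.10 inches; × 7.333 = 44.75 → 45 rows.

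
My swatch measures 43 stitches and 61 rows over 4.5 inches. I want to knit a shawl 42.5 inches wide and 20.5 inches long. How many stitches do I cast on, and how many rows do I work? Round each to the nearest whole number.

Cast on 406 stitches and work 278 rows.

Stitch gauge = 43/4.5 = 9.556 sts/in; 42.5 × 9.556 = 406.11 → 406 sts.
Row gauge = 61/4.5 = 13.556 rows/in; 20.5 × 13.556 = 277.89 → 278 rows.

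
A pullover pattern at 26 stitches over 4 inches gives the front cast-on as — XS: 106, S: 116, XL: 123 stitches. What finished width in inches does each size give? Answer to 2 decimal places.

XS 16.31 inches; S 17.85 inches; XL 18.92 inches.

26/4 = 6.5 sts per in.
XS: 106 / 6.5 = 16.308 → 16.31 in.
S: 116 / 6.5 = 17.846 → 17.85 in.
XL: 123 / 6.5 = 18.923 → 18.92 in.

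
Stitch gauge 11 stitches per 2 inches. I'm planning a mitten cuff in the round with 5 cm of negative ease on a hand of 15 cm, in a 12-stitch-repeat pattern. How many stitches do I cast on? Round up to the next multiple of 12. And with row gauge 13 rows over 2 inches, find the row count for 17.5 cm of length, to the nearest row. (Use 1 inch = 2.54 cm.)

Finished = 15 − 5 = 10 cm.
10 cm × 1/2.54 = 3.94 inches.
11/2 = 5.5 sts per in; 3.94 × 5.5 = 21.65 sts.
Next multiple of 12 → 24.
17.5 cm = 6.89 inches; × 6.5 = 44.78 → 45 rows.

Cast on 24 stitches; work 45 rows.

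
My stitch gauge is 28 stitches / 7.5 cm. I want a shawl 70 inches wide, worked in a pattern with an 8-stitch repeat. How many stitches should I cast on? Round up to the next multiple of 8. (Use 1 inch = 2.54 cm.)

70 in = 70 × 2.54 = 177.80 cm.
28 / 7.5 = 3.733 sts/cm.
177.80 × 3.733 = 663.79 sts.
→ 664.

Cast on 664 stitches.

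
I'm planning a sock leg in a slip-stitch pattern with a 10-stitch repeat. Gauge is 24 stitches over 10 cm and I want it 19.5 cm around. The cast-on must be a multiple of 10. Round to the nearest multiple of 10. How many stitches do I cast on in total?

24 / 10 = 2.4 sts per cm.
19.5 × 2.4 = 46.80 sts.
Nearest multiple of 10: 50.

CO 50 sts.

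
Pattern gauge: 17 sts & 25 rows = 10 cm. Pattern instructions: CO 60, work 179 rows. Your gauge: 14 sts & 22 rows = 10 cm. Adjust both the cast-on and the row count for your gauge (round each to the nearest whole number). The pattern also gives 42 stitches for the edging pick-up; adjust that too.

Stitches: 60 × 14/17 = 49.41 → 49.
Rows: 179 × 22/25 = 157.52 → 158.
edging pick-up: 42 × 14/17 = 34.59 → 35.

Cast on 49 stitches; work 158 rows; edging pick-up 35 stitches.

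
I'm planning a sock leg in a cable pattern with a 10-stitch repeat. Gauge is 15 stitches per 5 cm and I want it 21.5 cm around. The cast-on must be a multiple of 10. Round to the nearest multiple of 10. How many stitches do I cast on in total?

CO 60 sts.

15 / 5 = 3 sts per cm.
21.5 × 3 = 64.50 sts.
Nearest multiple of 10: 60.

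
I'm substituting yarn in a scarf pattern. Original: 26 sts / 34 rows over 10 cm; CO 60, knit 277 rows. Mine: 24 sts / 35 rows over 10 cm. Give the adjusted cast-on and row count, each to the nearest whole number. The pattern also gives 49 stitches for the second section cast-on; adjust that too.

Cast on 55 stitches; work 285 rows; second section cast-on 45 stitches.

Stitches: 60 × 24/26 = 55.38 → 55.
Rows: 277 × 35/34 = 285.15 → 285.
second section cast-on: 49 × 24/26 = 45.23 → 45.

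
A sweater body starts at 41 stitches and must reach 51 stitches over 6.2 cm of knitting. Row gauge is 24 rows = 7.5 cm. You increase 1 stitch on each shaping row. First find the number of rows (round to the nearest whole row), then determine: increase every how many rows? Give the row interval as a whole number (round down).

Increase every 2nd row.

Rows = 6.2 × 3.2 = 19.8 → 20 rows.
Stitches to add: 10 → 10 shaping rows (at 1 st each).
20 / 10 = 2.00 → every 2 rows.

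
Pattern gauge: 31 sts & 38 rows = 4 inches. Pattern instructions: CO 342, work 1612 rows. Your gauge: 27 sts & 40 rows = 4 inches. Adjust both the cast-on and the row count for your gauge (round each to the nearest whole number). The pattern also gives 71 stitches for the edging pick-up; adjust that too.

Cast on 298 stitches; work 1697 rows; edging pick-up 62 stitches.

Stitches: 342 × 27/31 = 297.87 → 298.
Rows: 1612 × 40/38 = 1696.84 → 1697.
edging pick-up: 71 × 27/31 = 61.84 → 62.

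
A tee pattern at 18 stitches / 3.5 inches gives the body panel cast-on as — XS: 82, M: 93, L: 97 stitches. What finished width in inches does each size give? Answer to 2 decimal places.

18/3.5 = 5.143 sts per in.
XS: 82 / 5.143 = 15.944 → 15.94 in.
M: 93 / 5.143 = 18.083 → 18.08 in.
L: 97 / 5.143 = 18.861 → 18.86 in.

XS 15.94 inches; M 18.08 inches; L 18.86 inches.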